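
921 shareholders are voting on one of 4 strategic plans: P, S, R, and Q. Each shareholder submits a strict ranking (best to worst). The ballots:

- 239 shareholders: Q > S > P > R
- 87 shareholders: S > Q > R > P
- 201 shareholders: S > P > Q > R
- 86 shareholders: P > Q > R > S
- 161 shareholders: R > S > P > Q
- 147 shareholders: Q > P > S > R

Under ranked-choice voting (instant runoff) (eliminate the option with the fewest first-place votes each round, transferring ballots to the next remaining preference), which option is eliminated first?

Round 1: P 86, S 288, R 161, Q 386. Eliminate P.

P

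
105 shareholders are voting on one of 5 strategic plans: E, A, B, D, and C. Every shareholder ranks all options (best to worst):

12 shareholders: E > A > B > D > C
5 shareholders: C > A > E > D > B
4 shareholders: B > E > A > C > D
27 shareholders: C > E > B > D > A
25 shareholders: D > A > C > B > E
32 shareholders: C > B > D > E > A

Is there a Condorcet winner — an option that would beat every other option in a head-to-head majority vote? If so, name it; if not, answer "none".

C

C vs E: 89–16 for C.
C vs A: 64–41 for C.
C vs B: 89–16 for C.
C vs D: 68–37 for C.
C beats every other option head-to-head.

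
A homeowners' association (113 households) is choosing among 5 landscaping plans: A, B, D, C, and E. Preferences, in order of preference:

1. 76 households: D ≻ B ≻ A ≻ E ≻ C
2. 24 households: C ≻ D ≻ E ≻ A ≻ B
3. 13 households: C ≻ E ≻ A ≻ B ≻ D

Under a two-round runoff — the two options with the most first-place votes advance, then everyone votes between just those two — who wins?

Round 1 first-place votes: A 0, B 0, D 76, C 37, E 0.
D and C advance.
Runoff: D is preferred to C by 76 voters; C by 37.
D wins the runoff.

D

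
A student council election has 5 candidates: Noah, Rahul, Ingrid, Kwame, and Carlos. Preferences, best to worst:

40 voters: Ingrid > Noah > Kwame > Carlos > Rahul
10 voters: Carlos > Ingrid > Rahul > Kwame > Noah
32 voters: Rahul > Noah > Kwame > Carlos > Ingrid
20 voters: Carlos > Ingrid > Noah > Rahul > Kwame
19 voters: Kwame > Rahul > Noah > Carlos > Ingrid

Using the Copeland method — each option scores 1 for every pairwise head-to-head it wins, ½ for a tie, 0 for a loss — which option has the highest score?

Noah: beats Kwame and Carlos; loses to Rahul and Ingrid → score 2.
Rahul: beats Noah and Kwame; loses to Ingrid and Carlos → score 2.
Ingrid: beats Noah, Rahul, and Kwame; loses to Carlos → score 3.
Kwame: beats Carlos; loses to Noah, Rahul, and Ingrid → score 1.
Carlos: beats Rahul and Ingrid; loses to Noah and Kwame → score 2.
Ingrid has the best pairwise record.

Ingrid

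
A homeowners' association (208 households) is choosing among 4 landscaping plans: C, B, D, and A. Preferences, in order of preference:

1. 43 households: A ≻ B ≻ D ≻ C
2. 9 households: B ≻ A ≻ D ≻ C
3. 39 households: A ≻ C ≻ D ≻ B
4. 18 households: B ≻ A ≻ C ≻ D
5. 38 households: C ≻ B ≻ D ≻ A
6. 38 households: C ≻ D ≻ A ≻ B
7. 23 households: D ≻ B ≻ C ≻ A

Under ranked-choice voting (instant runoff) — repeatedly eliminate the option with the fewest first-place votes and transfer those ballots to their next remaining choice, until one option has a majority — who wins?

A

Round 1: C 76, B 27, D 23, A 82. Eliminate D.
Round 2: C 76, B 50, A 82. Eliminate B.
Round 3: C 99, A 109. A has a majority.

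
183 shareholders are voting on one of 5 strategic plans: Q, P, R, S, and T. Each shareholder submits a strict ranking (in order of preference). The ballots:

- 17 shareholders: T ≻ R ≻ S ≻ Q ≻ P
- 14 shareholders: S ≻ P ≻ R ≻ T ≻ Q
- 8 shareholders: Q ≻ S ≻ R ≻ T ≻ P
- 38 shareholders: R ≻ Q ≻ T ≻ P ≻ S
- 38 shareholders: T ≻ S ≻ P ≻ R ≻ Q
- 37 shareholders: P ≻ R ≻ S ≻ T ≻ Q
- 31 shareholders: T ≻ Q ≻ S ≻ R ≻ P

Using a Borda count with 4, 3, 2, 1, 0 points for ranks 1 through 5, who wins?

Q: 17·1 + 14·0 + 8·4 + 38·3 + 38·0 + 37·0 + 31·3 = 256
P: 17·0 + 14·3 + 8·0 + 38·1 + 38·2 + 37·4 + 31·0 = 304
R: 17·3 + 14·2 + 8·2 + 38·4 + 38·1 + 37·3 + 31·1 = 427
S: 17·2 + 14·4 + 8·3 + 38·0 + 38·3 + 37·2 + 31·2 = 364
T: 17·4 + 14·1 + 8·1 + 38·2 + 38·4 + 37·1 + 31·4 = 479
T has the highest Borda score (479).

T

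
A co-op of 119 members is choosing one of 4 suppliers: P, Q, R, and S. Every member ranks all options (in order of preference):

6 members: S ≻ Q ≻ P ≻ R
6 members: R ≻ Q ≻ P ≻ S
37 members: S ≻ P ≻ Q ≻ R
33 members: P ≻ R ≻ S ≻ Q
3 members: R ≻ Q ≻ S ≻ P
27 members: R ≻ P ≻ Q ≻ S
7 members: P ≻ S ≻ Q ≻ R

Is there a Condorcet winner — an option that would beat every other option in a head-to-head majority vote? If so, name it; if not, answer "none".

P

P vs Q: 104–15 for P.
P vs R: 83–36 for P.
P vs S: 73–46 for P.
P beats every other option head-to-head.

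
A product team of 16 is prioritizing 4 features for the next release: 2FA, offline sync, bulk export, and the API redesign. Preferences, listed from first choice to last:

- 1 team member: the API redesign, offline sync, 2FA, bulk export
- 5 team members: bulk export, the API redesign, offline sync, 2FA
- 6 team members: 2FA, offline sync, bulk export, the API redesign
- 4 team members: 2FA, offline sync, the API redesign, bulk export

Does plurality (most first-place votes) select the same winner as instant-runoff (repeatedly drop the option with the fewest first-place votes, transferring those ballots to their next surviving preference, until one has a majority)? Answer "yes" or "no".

yes

Plurality — first-place votes: 2FA 10, offline sync 0, bulk export 5, the API redesign 1. Winner: 2FA.
Instant-runoff — R1 2FA 10, offline sync 0, bulk export 5, the API redesign 1 (2FA winner). Winner: 2FA.
The two methods agree.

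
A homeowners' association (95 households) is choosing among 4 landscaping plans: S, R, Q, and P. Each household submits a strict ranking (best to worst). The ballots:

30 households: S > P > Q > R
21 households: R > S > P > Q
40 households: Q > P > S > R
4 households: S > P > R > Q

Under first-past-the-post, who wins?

Q

First-place votes: S 34, R 21, Q 40, P 0.
Q has the most first-place votes.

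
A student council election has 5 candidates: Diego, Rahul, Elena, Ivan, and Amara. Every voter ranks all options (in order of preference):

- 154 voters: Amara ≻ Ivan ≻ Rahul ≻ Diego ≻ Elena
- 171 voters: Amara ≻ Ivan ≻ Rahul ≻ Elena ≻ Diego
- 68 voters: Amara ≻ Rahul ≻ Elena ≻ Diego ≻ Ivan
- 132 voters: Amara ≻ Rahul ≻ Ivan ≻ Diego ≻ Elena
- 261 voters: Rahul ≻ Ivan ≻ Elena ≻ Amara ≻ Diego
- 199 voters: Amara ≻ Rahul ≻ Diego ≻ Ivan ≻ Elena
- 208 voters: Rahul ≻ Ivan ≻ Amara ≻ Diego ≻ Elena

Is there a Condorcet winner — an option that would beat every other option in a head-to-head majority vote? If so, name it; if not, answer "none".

Amara

Amara vs Diego: 1193–0 for Amara.
Amara vs Rahul: 724–469 for Amara.
Amara vs Elena: 932–261 for Amara.
Amara vs Ivan: 724–469 for Amara.
Amara beats every other option head-to-head.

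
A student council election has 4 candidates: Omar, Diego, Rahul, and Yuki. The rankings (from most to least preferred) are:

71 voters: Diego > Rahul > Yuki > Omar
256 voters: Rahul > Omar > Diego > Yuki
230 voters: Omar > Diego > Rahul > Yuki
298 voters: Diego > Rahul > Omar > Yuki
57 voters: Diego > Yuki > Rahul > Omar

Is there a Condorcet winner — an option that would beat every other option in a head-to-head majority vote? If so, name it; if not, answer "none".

Checking pairwise contests:
Rahul beats Omar 682–230.
Omar beats Diego 486–426.
Diego beats Rahul 656–256.
Omar beats Yuki 784–128.
Every option loses at least one head-to-head, so there is no Condorcet winner.

none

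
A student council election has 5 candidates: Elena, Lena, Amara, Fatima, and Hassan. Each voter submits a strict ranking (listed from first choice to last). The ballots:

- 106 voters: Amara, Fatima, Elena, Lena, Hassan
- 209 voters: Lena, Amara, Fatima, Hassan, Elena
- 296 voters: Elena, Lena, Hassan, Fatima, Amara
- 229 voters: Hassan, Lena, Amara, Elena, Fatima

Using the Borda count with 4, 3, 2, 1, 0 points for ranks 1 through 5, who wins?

Elena: 106·2 + 209·0 + 296·4 + 229·1 = 1625
Lena: 106·1 + 209·4 + 296·3 + 229·3 = 2517
Amara: 106·4 + 209·3 + 296·0 + 229·2 = 1509
Fatima: 106·3 + 209·2 + 296·1 + 229·0 = 1032
Hassan: 106·0 + 209·1 + 296·2 + 229·4 = 1717
Lena has the highest Borda score (2517).

Lena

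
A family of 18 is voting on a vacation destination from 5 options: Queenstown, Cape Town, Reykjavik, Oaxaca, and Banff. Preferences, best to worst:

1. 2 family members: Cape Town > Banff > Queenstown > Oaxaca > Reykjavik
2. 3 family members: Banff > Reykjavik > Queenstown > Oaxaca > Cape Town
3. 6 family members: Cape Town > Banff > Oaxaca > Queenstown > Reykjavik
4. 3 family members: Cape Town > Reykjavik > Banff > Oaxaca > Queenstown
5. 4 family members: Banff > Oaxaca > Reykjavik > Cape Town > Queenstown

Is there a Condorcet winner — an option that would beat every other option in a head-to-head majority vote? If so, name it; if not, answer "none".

Cape Town vs Queenstown: 15–3 for Cape Town.
Cape Town vs Reykjavik: 11–7 for Cape Town.
Cape Town vs Oaxaca: 11–7 for Cape Town.
Cape Town vs Banff: 11–7 for Cape Town.
Cape Town beats every other option head-to-head.

Cape Town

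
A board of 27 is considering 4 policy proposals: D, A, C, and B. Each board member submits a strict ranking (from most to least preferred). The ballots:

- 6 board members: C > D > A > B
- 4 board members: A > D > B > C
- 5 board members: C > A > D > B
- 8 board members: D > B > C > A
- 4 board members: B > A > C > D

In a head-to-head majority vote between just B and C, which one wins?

Voters preferring B to C: 16; preferring C to B: 11.
B wins the head-to-head.

B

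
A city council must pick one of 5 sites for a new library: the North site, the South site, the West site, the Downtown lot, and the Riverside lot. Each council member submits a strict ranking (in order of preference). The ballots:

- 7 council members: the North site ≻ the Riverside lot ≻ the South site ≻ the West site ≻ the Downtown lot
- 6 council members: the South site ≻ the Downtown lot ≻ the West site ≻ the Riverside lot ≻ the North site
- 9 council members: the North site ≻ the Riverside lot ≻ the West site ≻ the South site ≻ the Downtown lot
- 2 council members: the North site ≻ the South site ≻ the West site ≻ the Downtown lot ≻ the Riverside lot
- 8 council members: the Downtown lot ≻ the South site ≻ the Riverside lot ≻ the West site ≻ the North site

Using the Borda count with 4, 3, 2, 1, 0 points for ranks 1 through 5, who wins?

the South site

the North site: 7·4 + 6·0 + 9·4 + 2·4 + 8·0 = 72
the South site: 7·2 + 6·4 + 9·1 + 2·3 + 8·3 = 77
the West site: 7·1 + 6·2 + 9·2 + 2·2 + 8·1 = 49
the Downtown lot: 7·0 + 6·3 + 9·0 + 2·1 + 8·4 = 52
the Riverside lot: 7·3 + 6·1 + 9·3 + 2·0 + 8·2 = 70
the South site has the highest Borda score (77).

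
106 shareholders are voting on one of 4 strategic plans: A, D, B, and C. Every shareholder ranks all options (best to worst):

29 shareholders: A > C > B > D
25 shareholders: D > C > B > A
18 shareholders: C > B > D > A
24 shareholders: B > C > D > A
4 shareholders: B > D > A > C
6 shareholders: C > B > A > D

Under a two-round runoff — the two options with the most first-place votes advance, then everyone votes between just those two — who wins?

Round 1 first-place votes: A 29, D 25, B 28, C 24.
A and B advance.
Runoff: A is preferred to B by 29 voters; B by 77.
B wins the runoff.

B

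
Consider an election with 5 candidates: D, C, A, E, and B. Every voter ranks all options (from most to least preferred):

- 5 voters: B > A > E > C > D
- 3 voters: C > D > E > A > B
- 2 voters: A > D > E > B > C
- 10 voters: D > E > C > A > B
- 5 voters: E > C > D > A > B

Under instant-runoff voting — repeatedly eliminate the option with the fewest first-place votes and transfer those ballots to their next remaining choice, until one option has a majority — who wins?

D

Round 1: D 10, C 3, A 2, E 5, B 5. Eliminate A.
Round 2: D 12, C 3, E 5, B 5. Eliminate C.
Round 3: D 15, E 5, B 5. D has a majority.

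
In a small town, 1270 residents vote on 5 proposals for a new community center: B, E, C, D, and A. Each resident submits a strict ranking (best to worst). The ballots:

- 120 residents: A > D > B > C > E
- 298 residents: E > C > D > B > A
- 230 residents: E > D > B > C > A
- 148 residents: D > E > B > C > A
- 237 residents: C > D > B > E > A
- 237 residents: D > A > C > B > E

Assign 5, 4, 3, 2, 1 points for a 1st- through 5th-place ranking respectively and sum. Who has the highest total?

B: 120·3 + 298·2 + 230·3 + 148·3 + 237·3 + 237·2 = 3275
E: 120·1 + 298·5 + 230·5 + 148·4 + 237·2 + 237·1 = 4063
C: 120·2 + 298·4 + 230·2 + 148·2 + 237·5 + 237·3 = 4084
D: 120·4 + 298·3 + 230·4 + 148·5 + 237·4 + 237·5 = 5167
A: 120·5 + 298·1 + 230·1 + 148·1 + 237·1 + 237·4 = 2461
D has the highest Borda score (5167).

D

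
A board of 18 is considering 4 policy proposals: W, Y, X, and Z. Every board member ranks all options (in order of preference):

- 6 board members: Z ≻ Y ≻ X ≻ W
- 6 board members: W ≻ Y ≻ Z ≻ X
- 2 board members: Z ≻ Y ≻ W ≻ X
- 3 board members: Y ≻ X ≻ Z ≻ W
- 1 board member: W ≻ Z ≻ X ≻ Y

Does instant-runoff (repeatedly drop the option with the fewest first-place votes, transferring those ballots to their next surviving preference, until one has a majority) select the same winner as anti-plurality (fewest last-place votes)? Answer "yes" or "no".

Instant-runoff — R1 W 7, Y 3, X 0, Z 8 (X out); R2 W 7, Y 3, Z 8 (Y out); R3 W 7, Z 11 (Z winner). Winner: Z.
Anti-plurality — last-place votes: W 9, Y 1, X 8, Z 0. Winner: Z.
The two methods agree.

yes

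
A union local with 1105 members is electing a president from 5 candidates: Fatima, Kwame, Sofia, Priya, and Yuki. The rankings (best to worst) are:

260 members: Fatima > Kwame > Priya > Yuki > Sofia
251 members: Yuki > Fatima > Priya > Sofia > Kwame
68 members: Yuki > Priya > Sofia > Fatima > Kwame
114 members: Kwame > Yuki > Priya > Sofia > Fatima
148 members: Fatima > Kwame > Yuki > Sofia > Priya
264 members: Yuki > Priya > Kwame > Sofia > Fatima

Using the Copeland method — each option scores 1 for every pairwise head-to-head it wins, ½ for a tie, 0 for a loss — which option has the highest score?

Yuki

Fatima: beats Kwame, Sofia, and Priya; loses to Yuki → score 3.
Kwame: beats Sofia; loses to Fatima, Priya, and Yuki → score 1.
Sofia: loses to Fatima, Kwame, Priya, and Yuki → score 0.
Priya: beats Kwame and Sofia; loses to Fatima and Yuki → score 2.
Yuki: beats Fatima, Kwame, Sofia, and Priya → score 4.
Yuki has the best pairwise record.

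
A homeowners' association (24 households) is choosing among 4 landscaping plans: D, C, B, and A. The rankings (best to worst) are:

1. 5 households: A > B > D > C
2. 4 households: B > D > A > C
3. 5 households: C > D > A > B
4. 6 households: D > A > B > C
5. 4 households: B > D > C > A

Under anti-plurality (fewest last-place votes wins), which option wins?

Last-place votes: D 0, C 15, B 5, A 4.
D is ranked last by the fewest voters, so D wins.

D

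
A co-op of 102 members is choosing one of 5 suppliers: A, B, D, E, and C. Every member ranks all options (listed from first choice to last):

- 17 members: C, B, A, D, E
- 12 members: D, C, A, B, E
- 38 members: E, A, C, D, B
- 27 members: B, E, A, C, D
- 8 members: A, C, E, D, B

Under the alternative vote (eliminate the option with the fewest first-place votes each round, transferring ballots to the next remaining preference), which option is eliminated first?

A

Round 1: A 8, B 27, D 12, E 38, C 17. Eliminate A.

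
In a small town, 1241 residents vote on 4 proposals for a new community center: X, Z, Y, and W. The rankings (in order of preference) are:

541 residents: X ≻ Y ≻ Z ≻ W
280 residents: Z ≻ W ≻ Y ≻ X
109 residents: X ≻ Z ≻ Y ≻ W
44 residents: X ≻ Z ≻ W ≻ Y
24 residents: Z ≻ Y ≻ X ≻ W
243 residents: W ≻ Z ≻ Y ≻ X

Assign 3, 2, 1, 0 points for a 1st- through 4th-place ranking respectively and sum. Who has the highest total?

X: 541·3 + 280·0 + 109·3 + 44·3 + 24·1 + 243·0 = 2106
Z: 541·1 + 280·3 + 109·2 + 44·2 + 24·3 + 243·2 = 2245
Y: 541·2 + 280·1 + 109·1 + 44·0 + 24·2 + 243·1 = 1762
W: 541·0 + 280·2 + 109·0 + 44·1 + 24·0 + 243·3 = 1333
Z has the highest Borda score (2245).

Z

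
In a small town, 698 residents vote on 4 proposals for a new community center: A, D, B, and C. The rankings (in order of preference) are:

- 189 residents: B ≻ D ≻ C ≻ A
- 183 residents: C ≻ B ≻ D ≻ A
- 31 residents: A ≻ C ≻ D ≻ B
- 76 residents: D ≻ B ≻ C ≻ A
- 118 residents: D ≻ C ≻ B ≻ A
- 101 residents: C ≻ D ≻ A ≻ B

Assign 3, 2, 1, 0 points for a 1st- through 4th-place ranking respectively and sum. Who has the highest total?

A: 189·0 + 183·0 + 31·3 + 76·0 + 118·0 + 101·1 = 194
D: 189·2 + 183·1 + 31·1 + 76·3 + 118·3 + 101·2 = 1376
B: 189·3 + 183·2 + 31·0 + 76·2 + 118·1 + 101·0 = 1203
C: 189·1 + 183·3 + 31·2 + 76·1 + 118·2 + 101·3 = 1415
C has the highest Borda score (1415).

C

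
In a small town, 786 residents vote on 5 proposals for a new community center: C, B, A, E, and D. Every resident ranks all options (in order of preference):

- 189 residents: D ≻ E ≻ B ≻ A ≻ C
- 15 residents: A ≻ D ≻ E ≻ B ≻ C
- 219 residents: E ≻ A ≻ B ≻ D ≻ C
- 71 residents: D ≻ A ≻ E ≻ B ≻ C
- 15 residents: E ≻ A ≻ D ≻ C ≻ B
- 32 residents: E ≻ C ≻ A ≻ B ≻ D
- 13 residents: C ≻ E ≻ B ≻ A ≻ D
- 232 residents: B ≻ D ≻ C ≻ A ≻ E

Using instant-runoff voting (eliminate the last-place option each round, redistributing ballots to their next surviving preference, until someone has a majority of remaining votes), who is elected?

D

Round 1: C 13, B 232, A 15, E 266, D 260. Eliminate C.
Round 2: B 232, A 15, E 279, D 260. Eliminate A.
Round 3: B 232, E 279, D 275. Eliminate B.
Round 4: E 279, D 507. D has a majority.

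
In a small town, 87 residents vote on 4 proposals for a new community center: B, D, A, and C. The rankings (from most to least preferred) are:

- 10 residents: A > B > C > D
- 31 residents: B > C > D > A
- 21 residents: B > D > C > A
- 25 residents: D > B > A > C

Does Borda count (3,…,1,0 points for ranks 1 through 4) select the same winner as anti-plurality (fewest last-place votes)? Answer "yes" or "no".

yes

Borda — scores: B 226, D 148, A 55, C 93. Winner: B.
Anti-plurality — last-place votes: B 0, D 10, A 52, C 25. Winner: B.
The two methods agree.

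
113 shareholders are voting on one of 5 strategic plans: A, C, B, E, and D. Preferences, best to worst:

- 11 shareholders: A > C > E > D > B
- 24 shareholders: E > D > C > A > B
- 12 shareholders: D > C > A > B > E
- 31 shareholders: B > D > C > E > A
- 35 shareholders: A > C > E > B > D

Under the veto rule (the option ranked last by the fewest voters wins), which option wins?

C

Last-place votes: A 31, C 0, B 35, E 12, D 35.
C is ranked last by the fewest voters, so C wins.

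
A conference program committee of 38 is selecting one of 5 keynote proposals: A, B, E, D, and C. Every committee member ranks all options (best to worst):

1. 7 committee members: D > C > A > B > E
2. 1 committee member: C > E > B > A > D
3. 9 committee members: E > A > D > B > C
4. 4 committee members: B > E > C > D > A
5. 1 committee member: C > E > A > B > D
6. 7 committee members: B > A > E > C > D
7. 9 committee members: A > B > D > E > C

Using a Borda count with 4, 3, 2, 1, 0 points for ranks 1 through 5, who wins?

A: 7·2 + 1·1 + 9·3 + 4·0 + 1·2 + 7·3 + 9·4 = 101
B: 7·1 + 1·2 + 9·1 + 4·4 + 1·1 + 7·4 + 9·3 = 90
E: 7·0 + 1·3 + 9·4 + 4·3 + 1·3 + 7·2 + 9·1 = 77
D: 7·4 + 1·0 + 9·2 + 4·1 + 1·0 + 7·0 + 9·2 = 68
C: 7·3 + 1·4 + 9·0 + 4·2 + 1·4 + 7·1 + 9·0 = 44
A has the highest Borda score (101).

A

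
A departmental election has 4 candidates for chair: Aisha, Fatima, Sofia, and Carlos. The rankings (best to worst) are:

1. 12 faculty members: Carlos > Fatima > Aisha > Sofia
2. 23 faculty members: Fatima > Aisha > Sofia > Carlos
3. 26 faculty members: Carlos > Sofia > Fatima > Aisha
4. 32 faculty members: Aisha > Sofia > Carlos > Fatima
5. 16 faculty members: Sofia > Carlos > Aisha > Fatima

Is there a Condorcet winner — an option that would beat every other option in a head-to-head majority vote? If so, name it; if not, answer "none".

none

Checking pairwise contests:
Fatima beats Aisha 61–48.
Sofia beats Fatima 74–35.
Aisha beats Sofia 67–42.
Aisha beats Carlos 55–54.
Every option loses at least one head-to-head, so there is no Condorcet winner.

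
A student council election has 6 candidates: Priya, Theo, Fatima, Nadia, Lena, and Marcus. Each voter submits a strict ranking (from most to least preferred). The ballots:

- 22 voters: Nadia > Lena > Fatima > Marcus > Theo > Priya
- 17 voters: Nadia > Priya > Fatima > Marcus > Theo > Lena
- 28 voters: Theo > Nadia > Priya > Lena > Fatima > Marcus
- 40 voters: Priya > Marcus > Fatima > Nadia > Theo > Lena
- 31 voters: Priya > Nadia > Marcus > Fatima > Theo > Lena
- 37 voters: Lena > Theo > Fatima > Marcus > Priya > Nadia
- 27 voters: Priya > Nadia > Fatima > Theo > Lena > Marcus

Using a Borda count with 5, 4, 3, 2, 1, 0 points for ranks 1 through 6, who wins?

Priya

Priya: 22·0 + 17·4 + 28·3 + 40·5 + 31·5 + 37·1 + 27·5 = 679
Theo: 22·1 + 17·1 + 28·5 + 40·1 + 31·1 + 37·4 + 27·2 = 452
Fatima: 22·3 + 17·3 + 28·1 + 40·3 + 31·2 + 37·3 + 27·3 = 519
Nadia: 22·5 + 17·5 + 28·4 + 40·2 + 31·4 + 37·0 + 27·4 = 619
Lena: 22·4 + 17·0 + 28·2 + 40·0 + 31·0 + 37·5 + 27·1 = 356
Marcus: 22·2 + 17·2 + 28·0 + 40·4 + 31·3 + 37·2 + 27·0 = 405
Priya has the highest Borda score (679).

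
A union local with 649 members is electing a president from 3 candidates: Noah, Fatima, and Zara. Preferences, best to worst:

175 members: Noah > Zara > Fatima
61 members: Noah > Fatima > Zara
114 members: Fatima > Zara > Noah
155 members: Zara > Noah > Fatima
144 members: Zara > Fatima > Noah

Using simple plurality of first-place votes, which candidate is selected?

Zara

First-place votes: Noah 236, Fatima 114, Zara 299.
Zara has the most first-place votes.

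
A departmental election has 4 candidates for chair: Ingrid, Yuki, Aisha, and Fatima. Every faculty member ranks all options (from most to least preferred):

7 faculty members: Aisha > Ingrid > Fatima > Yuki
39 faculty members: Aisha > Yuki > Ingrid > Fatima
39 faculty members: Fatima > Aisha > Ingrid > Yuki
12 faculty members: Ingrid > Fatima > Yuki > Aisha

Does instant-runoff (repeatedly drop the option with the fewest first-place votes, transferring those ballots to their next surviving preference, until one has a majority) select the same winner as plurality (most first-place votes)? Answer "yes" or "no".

no

Instant-runoff — R1 Ingrid 12, Yuki 0, Aisha 46, Fatima 39 (Yuki out); R2 Ingrid 12, Aisha 46, Fatima 39 (Ingrid out); R3 Aisha 46, Fatima 51 (Fatima winner). Winner: Fatima.
Plurality — first-place votes: Ingrid 12, Yuki 0, Aisha 46, Fatima 39. Winner: Aisha.
The two methods disagree.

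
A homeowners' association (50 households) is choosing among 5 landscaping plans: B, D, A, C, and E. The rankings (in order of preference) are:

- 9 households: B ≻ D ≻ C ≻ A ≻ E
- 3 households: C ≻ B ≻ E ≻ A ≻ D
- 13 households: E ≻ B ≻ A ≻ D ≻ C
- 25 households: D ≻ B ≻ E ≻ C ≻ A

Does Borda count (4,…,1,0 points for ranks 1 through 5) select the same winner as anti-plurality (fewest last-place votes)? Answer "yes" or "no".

Borda — scores: B 159, D 140, A 38, C 55, E 108. Winner: B.
Anti-plurality — last-place votes: B 0, D 3, A 25, C 13, E 9. Winner: B.
The two methods agree.

yes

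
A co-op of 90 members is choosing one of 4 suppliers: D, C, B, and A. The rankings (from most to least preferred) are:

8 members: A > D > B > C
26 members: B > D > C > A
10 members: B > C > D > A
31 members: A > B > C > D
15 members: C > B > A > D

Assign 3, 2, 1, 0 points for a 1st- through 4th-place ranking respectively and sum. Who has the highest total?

D: 8·2 + 26·2 + 10·1 + 31·0 + 15·0 = 78
C: 8·0 + 26·1 + 10·2 + 31·1 + 15·3 = 122
B: 8·1 + 26·3 + 10·3 + 31·2 + 15·2 = 208
A: 8·3 + 26·0 + 10·0 + 31·3 + 15·1 = 132
B has the highest Borda score (208).

B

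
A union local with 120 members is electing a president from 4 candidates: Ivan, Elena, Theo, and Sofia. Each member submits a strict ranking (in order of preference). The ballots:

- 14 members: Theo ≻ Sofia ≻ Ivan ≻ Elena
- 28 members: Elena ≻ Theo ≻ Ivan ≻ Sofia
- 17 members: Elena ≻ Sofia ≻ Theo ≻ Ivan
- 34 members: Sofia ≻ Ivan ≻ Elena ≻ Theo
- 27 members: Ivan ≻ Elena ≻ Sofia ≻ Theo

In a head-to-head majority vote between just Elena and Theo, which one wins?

Voters preferring Elena to Theo: 106; preferring Theo to Elena: 14.
Elena wins the head-to-head.

Elena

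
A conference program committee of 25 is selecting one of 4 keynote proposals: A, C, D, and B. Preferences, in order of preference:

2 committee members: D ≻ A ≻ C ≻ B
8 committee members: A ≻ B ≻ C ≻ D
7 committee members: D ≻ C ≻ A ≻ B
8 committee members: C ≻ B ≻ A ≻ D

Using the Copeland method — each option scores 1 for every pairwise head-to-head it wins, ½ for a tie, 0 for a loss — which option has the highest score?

A: beats D and B; loses to C → score 2.
C: beats A, D, and B → score 3.
D: loses to A, C, and B → score 0.
B: beats D; loses to A and C → score 1.
C has the best pairwise record.

C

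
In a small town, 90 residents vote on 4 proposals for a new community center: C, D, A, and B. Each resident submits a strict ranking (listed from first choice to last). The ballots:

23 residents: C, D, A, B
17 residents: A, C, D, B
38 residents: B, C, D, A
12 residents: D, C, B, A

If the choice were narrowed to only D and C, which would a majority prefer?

Voters preferring D to C: 12; preferring C to D: 78.
C wins the head-to-head.

C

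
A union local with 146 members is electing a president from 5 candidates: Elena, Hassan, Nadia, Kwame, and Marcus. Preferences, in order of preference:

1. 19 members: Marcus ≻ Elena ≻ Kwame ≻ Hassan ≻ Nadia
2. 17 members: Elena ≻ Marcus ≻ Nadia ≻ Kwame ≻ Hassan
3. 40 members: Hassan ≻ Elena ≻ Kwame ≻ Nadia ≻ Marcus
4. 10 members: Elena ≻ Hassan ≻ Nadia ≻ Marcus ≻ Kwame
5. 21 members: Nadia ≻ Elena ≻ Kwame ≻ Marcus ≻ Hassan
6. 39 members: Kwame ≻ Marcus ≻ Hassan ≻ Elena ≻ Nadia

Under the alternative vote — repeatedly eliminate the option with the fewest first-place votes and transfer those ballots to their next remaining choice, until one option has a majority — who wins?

Round 1: Elena 27, Hassan 40, Nadia 21, Kwame 39, Marcus 19. Eliminate Marcus.
Round 2: Elena 46, Hassan 40, Nadia 21, Kwame 39. Eliminate Nadia.
Round 3: Elena 67, Hassan 40, Kwame 39. Eliminate Kwame.
Round 4: Elena 67, Hassan 79. Hassan has a majority.

Hassan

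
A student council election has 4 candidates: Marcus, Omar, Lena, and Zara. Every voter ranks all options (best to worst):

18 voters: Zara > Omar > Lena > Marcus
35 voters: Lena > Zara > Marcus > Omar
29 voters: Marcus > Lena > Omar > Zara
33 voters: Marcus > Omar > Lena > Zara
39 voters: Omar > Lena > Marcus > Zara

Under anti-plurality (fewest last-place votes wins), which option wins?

Last-place votes: Marcus 18, Omar 35, Lena 0, Zara 101.
Lena is ranked last by the fewest voters, so Lena wins.

Lena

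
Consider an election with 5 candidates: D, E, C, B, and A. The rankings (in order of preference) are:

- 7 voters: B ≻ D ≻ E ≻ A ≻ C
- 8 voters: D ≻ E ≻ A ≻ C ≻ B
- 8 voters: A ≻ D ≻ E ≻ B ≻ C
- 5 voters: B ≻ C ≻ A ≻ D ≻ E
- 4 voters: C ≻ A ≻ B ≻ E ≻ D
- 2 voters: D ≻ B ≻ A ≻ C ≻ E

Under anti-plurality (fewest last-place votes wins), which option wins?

Last-place votes: D 4, E 7, C 15, B 8, A 0.
A is ranked last by the fewest voters, so A wins.

A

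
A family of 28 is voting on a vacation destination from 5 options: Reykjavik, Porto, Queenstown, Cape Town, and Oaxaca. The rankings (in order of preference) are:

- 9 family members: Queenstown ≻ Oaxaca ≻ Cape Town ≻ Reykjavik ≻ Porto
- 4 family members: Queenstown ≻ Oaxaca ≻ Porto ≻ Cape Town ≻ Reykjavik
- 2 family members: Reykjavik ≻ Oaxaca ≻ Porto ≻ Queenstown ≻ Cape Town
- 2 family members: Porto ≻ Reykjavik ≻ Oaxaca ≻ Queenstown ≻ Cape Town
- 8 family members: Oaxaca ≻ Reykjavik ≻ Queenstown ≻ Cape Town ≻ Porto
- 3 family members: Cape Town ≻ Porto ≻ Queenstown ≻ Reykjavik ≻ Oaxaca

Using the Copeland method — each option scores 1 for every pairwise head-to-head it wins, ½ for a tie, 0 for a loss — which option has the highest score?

Reykjavik: beats Porto; loses to Queenstown, Cape Town, and Oaxaca → score 1.
Porto: loses to Reykjavik, Queenstown, Cape Town, and Oaxaca → score 0.
Queenstown: beats Reykjavik, Porto, Cape Town, and Oaxaca → score 4.
Cape Town: beats Reykjavik and Porto; loses to Queenstown and Oaxaca → score 2.
Oaxaca: beats Reykjavik, Porto, and Cape Town; loses to Queenstown → score 3.
Queenstown has the best pairwise record.

Queenstown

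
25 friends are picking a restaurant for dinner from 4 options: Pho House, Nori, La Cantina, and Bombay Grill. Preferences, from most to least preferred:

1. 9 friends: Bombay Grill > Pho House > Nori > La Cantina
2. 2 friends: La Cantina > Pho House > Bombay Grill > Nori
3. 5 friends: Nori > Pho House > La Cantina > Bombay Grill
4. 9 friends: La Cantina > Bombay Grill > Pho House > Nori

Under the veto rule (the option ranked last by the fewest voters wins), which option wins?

Last-place votes: Pho House 0, Nori 11, La Cantina 9, Bombay Grill 5.
Pho House is ranked last by the fewest voters, so Pho House wins.

Pho House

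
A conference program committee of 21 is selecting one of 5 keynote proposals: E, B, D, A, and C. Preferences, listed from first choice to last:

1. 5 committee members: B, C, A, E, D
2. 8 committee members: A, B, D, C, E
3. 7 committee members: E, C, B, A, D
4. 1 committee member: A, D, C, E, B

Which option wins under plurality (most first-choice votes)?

First-place votes: E 7, B 5, D 0, A 9, C 0.
A has the most first-place votes.

A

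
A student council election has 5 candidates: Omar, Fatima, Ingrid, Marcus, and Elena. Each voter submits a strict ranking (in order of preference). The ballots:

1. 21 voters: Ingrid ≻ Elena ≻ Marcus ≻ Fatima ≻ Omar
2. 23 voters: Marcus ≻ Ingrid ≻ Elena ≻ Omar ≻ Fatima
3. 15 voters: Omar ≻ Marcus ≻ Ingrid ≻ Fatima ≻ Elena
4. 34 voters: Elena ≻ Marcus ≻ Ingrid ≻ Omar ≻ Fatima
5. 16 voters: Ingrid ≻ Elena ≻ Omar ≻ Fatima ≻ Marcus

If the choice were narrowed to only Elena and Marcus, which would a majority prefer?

Voters preferring Elena to Marcus: 71; preferring Marcus to Elena: 38.
Elena wins the head-to-head.

Elena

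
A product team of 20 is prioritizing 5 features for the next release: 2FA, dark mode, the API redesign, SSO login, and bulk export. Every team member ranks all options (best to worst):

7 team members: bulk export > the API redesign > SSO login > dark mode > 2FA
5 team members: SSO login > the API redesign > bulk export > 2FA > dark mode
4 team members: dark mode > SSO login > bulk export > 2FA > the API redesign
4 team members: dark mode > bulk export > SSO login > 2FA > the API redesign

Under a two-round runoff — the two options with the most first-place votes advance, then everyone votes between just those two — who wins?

bulk export

Round 1 first-place votes: 2FA 0, dark mode 8, the API redesign 0, SSO login 5, bulk export 7.
dark mode and bulk export advance.
Runoff: dark mode is preferred to bulk export by 8 voters; bulk export by 12.
bulk export wins the runoff.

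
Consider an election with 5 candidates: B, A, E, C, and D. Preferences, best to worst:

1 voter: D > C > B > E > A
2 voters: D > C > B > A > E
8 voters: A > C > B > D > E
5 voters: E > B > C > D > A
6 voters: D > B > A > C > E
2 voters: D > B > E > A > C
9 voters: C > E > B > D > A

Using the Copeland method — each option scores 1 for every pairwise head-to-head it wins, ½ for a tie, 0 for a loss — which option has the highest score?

C

B: beats A, E, and D; loses to C → score 3.
A: loses to B, E, C, and D → score 0.
E: beats A; loses to B, C, and D → score 1.
C: beats B, A, E, and D → score 4.
D: beats A and E; loses to B and C → score 2.
C has the best pairwise record.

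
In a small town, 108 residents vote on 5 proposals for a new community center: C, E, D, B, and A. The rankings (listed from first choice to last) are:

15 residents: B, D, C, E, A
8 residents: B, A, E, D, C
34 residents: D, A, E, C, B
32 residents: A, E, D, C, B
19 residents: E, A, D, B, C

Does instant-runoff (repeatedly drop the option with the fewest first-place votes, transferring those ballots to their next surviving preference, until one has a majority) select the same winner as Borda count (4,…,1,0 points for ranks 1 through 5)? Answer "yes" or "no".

yes

Instant-runoff — R1 C 0, E 19, D 34, B 23, A 32 (C out); R2 E 19, D 34, B 23, A 32 (E out); R3 D 34, B 23, A 51 (B out); R4 D 49, A 59 (A winner). Winner: A.
Borda — scores: C 96, E 271, D 291, B 111, A 311. Winner: A.
The two methods agree.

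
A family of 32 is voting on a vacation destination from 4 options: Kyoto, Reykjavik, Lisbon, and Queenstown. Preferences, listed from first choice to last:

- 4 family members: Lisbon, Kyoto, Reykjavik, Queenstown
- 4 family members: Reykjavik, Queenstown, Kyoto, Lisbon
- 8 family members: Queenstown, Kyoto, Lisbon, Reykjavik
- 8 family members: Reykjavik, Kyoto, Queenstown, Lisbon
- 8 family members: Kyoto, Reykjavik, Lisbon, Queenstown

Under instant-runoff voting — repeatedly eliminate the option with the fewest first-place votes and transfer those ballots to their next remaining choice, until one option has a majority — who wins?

Round 1: Kyoto 8, Reykjavik 12, Lisbon 4, Queenstown 8. Eliminate Lisbon.
Round 2: Kyoto 12, Reykjavik 12, Queenstown 8. Eliminate Queenstown.
Round 3: Kyoto 20, Reykjavik 12. Kyoto has a majority.

Kyoto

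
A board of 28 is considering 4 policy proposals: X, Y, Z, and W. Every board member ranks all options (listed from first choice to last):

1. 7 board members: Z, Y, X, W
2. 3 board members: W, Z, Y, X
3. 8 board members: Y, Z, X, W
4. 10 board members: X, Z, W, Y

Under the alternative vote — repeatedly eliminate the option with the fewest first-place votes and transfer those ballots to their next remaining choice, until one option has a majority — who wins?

Z

Round 1: X 10, Y 8, Z 7, W 3. Eliminate W.
Round 2: X 10, Y 8, Z 10. Eliminate Y.
Round 3: X 10, Z 18. Z has a majority.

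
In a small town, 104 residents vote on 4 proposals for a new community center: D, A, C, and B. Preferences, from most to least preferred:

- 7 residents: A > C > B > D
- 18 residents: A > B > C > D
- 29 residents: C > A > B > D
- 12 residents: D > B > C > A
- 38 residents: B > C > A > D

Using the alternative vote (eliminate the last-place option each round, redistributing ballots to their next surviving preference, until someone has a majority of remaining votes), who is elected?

B

Round 1: D 12, A 25, C 29, B 38. Eliminate D.
Round 2: A 25, C 29, B 50. Eliminate A.
Round 3: C 36, B 68. B has a majority.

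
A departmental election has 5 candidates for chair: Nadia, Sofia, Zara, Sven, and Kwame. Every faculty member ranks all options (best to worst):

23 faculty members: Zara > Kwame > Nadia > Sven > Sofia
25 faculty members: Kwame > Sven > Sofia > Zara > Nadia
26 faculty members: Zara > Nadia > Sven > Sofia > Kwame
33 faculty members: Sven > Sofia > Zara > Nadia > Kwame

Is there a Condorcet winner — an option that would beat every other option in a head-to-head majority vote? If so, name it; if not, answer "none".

Sven vs Nadia: 58–49 for Sven.
Sven vs Sofia: 107–0 for Sven.
Sven vs Zara: 58–49 for Sven.
Sven vs Kwame: 59–48 for Sven.
Sven beats every other option head-to-head.

Sven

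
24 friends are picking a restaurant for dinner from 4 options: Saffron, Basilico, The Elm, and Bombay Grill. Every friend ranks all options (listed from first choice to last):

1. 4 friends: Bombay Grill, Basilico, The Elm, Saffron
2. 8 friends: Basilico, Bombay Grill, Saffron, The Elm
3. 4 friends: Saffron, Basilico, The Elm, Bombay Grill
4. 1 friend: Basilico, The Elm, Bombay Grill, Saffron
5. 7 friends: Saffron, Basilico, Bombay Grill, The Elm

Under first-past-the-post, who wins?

Saffron

First-place votes: Saffron 11, Basilico 9, The Elm 0, Bombay Grill 4.
Saffron has the most first-place votes.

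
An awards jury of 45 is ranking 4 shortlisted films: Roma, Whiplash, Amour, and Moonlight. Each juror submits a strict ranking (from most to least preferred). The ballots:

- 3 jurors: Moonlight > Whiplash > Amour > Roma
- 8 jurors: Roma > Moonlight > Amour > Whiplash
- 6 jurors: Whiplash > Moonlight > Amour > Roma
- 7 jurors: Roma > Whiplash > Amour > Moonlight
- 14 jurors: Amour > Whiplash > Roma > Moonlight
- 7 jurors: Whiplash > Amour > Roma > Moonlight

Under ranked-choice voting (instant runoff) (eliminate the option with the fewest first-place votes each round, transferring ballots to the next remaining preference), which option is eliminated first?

Round 1: Roma 15, Whiplash 13, Amour 14, Moonlight 3. Eliminate Moonlight.

Moonlight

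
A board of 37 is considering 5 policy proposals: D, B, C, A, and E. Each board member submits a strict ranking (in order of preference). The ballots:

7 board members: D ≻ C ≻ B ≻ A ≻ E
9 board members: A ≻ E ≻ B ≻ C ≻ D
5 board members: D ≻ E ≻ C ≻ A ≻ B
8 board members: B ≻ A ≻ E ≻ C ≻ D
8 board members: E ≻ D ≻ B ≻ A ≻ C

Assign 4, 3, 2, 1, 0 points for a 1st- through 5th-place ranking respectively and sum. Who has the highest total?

D: 7·4 + 9·0 + 5·4 + 8·0 + 8·3 = 72
B: 7·2 + 9·2 + 5·0 + 8·4 + 8·2 = 80
C: 7·3 + 9·1 + 5·2 + 8·1 + 8·0 = 48
A: 7·1 + 9·4 + 5·1 + 8·3 + 8·1 = 80
E: 7·0 + 9·3 + 5·3 + 8·2 + 8·4 = 90
E has the highest Borda score (90).

E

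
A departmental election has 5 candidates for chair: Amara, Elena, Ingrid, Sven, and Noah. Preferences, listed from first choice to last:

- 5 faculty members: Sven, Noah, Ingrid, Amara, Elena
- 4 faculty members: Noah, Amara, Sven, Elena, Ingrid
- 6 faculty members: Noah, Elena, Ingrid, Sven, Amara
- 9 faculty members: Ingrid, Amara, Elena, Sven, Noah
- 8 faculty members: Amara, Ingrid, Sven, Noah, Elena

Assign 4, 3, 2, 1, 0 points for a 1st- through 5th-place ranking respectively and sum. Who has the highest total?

Ingrid

Amara: 5·1 + 4·3 + 6·0 + 9·3 + 8·4 = 76
Elena: 5·0 + 4·1 + 6·3 + 9·2 + 8·0 = 40
Ingrid: 5·2 + 4·0 + 6·2 + 9·4 + 8·3 = 82
Sven: 5·4 + 4·2 + 6·1 + 9·1 + 8·2 = 59
Noah: 5·3 + 4·4 + 6·4 + 9·0 + 8·1 = 63
Ingrid has the highest Borda score (82).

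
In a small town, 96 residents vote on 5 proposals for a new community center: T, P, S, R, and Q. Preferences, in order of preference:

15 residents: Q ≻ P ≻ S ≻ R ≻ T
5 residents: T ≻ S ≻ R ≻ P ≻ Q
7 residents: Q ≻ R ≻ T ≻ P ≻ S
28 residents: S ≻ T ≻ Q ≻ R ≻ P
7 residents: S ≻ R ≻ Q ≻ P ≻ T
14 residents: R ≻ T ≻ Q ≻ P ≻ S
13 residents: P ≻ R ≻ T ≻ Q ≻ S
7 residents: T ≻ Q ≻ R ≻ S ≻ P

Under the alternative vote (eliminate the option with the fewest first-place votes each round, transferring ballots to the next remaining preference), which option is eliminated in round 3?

R

Round 1: T 12, P 13, S 35, R 14, Q 22. Eliminate T.
Round 2: P 13, S 40, R 14, Q 29. Eliminate P.
Round 3: S 40, R 27, Q 29. Eliminate R.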